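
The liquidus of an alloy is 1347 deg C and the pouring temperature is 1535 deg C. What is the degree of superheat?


Formula: Superheat = T_pour - T_melt
Superheat = 1535 - 1347 = 188 deg C

Final answer: 188 deg C


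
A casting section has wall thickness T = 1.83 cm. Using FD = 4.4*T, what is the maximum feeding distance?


Formula: FD = 4.4 * T  (riser feeding-distance rule)
FD = 4.4 * 1.83 cm = 8.0520 cm

Answer: 8.0520 cm


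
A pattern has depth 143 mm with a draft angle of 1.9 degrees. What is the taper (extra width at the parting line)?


Formula: taper = depth * tan(draft_angle)
tan(1.9 deg) = 0.0331734
taper = 143 mm * 0.0331734 = 4.7438 mm

Final answer: 4.7438 mm


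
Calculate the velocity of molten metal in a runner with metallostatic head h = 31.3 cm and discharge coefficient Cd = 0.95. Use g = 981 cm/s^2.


Formula: v = Cd * sqrt(2 * g * h)  (Torricelli with discharge coefficient)
2*g*h = 2 * 981 * 31.3 = 61410.6 cm^2/s^2
sqrt(61410.6) = 247.81162 cm/s
v = 0.95 * 247.81162 = 235.4210 cm/s

Final answer: 235.4210 cm/s


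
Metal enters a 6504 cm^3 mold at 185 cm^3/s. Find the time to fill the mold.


Formula: t_fill = V_mold / Q_flow
t = 6504 cm^3 / 185 cm^3/s = 35.1568 s

Final answer: 35.1568 s


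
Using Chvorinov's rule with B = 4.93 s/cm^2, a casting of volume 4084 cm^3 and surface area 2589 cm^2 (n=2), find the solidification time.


Formula: t_s = B * (V/A)^n  (Chvorinov's rule, n=2)
Modulus M = V/A = 4084/2589 = 1.577443 cm
M^2 = 1.577443^2 = 2.488326 cm^2
t_s = 4.93 * 2.488326 = 12.2674 s


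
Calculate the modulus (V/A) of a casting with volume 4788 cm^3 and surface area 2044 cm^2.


Formula: Casting Modulus M = V / A
M = 4788 cm^3 / 2044 cm^2 = 2.3425 cm

Final answer: 2.3425 cm


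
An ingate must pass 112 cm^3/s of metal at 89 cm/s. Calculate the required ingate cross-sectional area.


Formula: A_ingate = Q / v  (continuity equation)
A = 112 cm^3/s / 89 cm/s = 1.2584 cm^2


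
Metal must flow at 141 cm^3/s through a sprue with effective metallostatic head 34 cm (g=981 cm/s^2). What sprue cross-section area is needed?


Formula: v = sqrt(2*g*h), A = Q/v
Velocity: v = sqrt(2 * 981 * 34) = sqrt(66708) = 258.2789 cm/s
Sprue area: A = Q / v = 141 / 258.2789 = 0.5459 cm^2

0.5459 cm^2


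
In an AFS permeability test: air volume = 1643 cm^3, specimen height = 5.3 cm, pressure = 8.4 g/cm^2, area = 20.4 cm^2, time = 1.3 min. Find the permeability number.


Formula: Permeability Number P = (V * H) / (p * A * t)
Numerator: V * H = 1643 * 5.3 = 8707.9
Denominator: p * A * t = 8.4 * 20.4 * 1.3 = 222.768
P = 8707.9 / 222.768 = 39.0895

Final answer: 39.0895


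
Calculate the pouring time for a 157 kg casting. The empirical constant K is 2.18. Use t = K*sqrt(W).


Formula: t = K * sqrt(W)
sqrt(W) = sqrt(157) = 12.52996
t = 2.18 * 12.52996 = 27.3153 s


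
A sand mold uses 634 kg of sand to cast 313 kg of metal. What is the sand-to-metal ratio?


Formula: Sand-to-Metal Ratio = W_sand / W_metal
Ratio = 634 kg / 313 kg = 2.0256

2.0256


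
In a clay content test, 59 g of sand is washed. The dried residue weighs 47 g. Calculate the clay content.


Formula: Clay% = (W_total - W_washed) / W_total * 100
Clay mass = 59 - 47 = 12 g
Clay% = 12 / 59 * 100 = 20.3390%

Final answer: 20.3390%


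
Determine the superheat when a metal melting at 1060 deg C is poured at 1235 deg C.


Formula: Superheat = T_pour - T_melt
Superheat = 1235 - 1060 = 175 deg C

Final answer: 175 deg C


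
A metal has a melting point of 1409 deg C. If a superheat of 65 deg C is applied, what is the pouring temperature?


Formula: T_pour = T_melt + Superheat
T_pour = 1409 + 65 = 1474 deg C

1474 deg C


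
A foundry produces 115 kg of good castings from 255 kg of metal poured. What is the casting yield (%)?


Formula: Casting Yield = (W_good / W_total) * 100
Yield = (115 kg / 255 kg) * 100 = 45.0980%

Final answer: 45.0980%


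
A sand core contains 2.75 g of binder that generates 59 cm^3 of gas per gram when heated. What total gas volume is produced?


Formula: V_gas = W_binder * gas_evolution_rate
V = 2.75 g * 59 cm^3/g = 162.2500 cm^3

162.2500 cm^3


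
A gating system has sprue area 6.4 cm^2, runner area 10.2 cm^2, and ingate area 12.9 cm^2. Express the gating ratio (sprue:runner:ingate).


Sprue:Runner:Ingate = 1 : 10.2/6.4 : 12.9/6.4 = 1:1.59:2.02

1:1.59:2.02


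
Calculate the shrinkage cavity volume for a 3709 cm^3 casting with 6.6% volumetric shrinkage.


Formula: V_shrink = V_casting * shrinkage_pct / 100
V_shrink = 3709 cm^3 * 6.6 / 100 = 244.7940 cm^3

Final answer: 244.7940 cm^3


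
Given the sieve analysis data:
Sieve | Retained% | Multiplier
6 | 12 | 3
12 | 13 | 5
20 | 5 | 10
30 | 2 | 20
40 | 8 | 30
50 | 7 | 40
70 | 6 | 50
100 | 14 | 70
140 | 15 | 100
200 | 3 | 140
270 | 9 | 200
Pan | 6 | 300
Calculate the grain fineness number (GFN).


Formula: GFN = sum(pct * multiplier) / sum(pct)
sum(pct * multiplier) = 7511
sum(pct) = 100
GFN = 7511 / 100 = 75.11

Answer: 75.11


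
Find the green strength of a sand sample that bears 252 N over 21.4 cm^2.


Formula: Compressive Strength = Force / Area
Strength = 252 N / 21.4 cm^2 = 11.7757 N/cm^2


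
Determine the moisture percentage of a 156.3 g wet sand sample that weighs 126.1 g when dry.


Formula: MC = (W_wet - W_dry) / W_wet * 100
Water mass = 156.3 - 126.1 = 30.2 g
MC = 30.2 / 156.3 * 100 = 19.3218%


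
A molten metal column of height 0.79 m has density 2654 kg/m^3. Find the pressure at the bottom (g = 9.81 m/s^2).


Formula: P = rho * g * h
rho * g = 2654 * 9.81 = 26035.74 N/m^3
P = 26035.74 * 0.79 = 20568.2346 Pa

Answer: 20568.2346 Pa


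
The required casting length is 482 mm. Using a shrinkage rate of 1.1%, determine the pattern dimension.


Formula: L_pattern = L_casting * (1 + shrinkage_rate/100)
Shrinkage factor = 1 + 1.1/100 = 1.011
L_pattern = 482 mm * 1.011 = 487.3020 mm

487.3020 mm


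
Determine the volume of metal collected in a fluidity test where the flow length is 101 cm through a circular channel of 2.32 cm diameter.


Formula: V = pi * (d/2)^2 * L  (cylinder volume)
Radius = 2.32/2 = 1.16 cm
V = pi * 1.16^2 * 101 = 426.9600 cm^3


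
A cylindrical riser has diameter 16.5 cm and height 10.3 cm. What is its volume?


Formula: V = pi * (D/2)^2 * H  (cylinder volume)
Radius = D/2 = 16.5/2 = 8.25 cm
V = pi * 8.25^2 * 10.3 = 2202.3939 cm^3


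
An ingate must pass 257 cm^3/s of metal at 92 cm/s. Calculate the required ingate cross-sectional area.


Formula: A_ingate = Q / v  (continuity equation)
A = 257 cm^3/s / 92 cm/s = 2.7935 cm^2


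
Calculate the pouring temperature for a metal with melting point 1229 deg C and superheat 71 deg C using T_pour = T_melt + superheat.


Formula: T_pour = T_melt + Superheat
T_pour = 1229 + 71 = 1300 deg C

Answer: 1300 deg C


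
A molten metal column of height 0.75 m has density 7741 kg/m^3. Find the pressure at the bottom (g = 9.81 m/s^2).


Formula: P = rho * g * h
rho * g = 7741 * 9.81 = 75939.21 N/m^3
P = 75939.21 * 0.75 = 56954.4075 Pa


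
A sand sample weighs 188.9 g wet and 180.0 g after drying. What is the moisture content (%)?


Formula: MC = (W_wet - W_dry) / W_wet * 100
Water mass = 188.9 - 180.0 = 8.9 g
MC = 8.9 / 188.9 * 100 = 4.7115%


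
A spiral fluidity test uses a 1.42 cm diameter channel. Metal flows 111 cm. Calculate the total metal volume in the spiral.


Formula: V = pi * (d/2)^2 * L  (cylinder volume)
Radius = 1.42/2 = 0.71 cm
V = pi * 0.71^2 * 111 = 175.7881 cm^3

Answer: 175.7881 cm^3


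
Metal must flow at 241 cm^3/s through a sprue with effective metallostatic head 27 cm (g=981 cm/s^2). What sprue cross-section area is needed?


Formula: v = sqrt(2*g*h), A = Q/v
Velocity: v = sqrt(2 * 981 * 27) = sqrt(52974) = 230.1608 cm/s
Sprue area: A = Q / v = 241 / 230.1608 = 1.0471 cm^2


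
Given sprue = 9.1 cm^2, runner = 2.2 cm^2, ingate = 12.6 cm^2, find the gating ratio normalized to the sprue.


Sprue:Runner:Ingate = 1 : 2.2/9.1 : 12.6/9.1 = 1:0.24:1.38


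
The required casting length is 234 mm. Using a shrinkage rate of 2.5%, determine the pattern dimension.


Formula: L_pattern = L_casting * (1 + shrinkage_rate/100)
Shrinkage factor = 1 + 2.5/100 = 1.025
L_pattern = 234 mm * 1.025 = 239.8500 mm


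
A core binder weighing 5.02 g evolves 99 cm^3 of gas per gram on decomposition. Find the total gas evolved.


Formula: V_gas = W_binder * gas_evolution_rate
V = 5.02 g * 99 cm^3/g = 496.9800 cm^3


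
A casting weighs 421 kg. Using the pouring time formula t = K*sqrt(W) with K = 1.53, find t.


Formula: t = K * sqrt(W)
sqrt(W) = sqrt(421) = 20.51828
t = 1.53 * 20.51828 = 31.3930 s

Answer: 31.3930 s


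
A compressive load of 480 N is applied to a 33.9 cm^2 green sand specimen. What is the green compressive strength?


Formula: Compressive Strength = Force / Area
Strength = 480 N / 33.9 cm^2 = 14.1593 N/cm^2

Answer: 14.1593 N/cm^2


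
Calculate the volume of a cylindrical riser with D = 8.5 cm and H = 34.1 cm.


Formula: V = pi * (D/2)^2 * H  (cylinder volume)
Radius = D/2 = 8.5/2 = 4.25 cm
V = pi * 4.25^2 * 34.1 = 1935.0051 cm^3


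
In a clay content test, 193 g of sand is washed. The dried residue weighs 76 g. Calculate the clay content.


Formula: Clay% = (W_total - W_washed) / W_total * 100
Clay mass = 193 - 76 = 117 g
Clay% = 117 / 193 * 100 = 60.6218%

Answer: 60.6218%


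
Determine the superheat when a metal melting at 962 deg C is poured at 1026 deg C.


Formula: Superheat = T_pour - T_melt
Superheat = 1026 - 962 = 64 deg C

Answer: 64 deg C


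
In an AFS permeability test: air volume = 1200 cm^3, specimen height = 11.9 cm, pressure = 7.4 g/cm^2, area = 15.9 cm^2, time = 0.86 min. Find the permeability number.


Formula: Permeability Number P = (V * H) / (p * A * t)
Numerator: V * H = 1200 * 11.9 = 14280.0
Denominator: p * A * t = 7.4 * 15.9 * 0.86 = 101.1876
P = 14280.0 / 101.1876 = 141.1240


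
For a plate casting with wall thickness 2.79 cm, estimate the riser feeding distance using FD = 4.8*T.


Formula: FD = 4.8 * T  (riser feeding-distance rule)
FD = 4.8 * 2.79 cm = 13.3920 cm

13.3920 cm


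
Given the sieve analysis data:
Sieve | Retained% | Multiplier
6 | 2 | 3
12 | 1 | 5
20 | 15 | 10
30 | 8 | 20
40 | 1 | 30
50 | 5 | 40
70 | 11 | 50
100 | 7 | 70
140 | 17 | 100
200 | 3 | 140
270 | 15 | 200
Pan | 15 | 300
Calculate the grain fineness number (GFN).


Formula: GFN = sum(pct * multiplier) / sum(pct)
sum(pct * multiplier) = 11211
sum(pct) = 100
GFN = 11211 / 100 = 112.11


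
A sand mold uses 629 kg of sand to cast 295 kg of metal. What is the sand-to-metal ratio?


Formula: Sand-to-Metal Ratio = W_sand / W_metal
Ratio = 629 kg / 295 kg = 2.1322

Answer: 2.1322


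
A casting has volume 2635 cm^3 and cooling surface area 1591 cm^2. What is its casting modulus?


Formula: Casting Modulus M = V / A
M = 2635 cm^3 / 1591 cm^2 = 1.6562 cm

Final answer: 1.6562 cm


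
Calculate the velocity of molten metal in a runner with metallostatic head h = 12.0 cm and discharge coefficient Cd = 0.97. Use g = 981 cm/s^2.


Formula: v = Cd * sqrt(2 * g * h)  (Torricelli with discharge coefficient)
2*g*h = 2 * 981 * 12.0 = 23544.0 cm^2/s^2
sqrt(23544.0) = 153.44054 cm/s
v = 0.97 * 153.44054 = 148.8373 cm/s


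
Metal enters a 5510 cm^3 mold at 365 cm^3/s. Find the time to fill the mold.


Formula: t_fill = V_mold / Q_flow
t = 5510 cm^3 / 365 cm^3/s = 15.0959 s


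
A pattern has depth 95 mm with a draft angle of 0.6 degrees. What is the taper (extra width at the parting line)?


Formula: taper = depth * tan(draft_angle)
tan(0.6 deg) = 0.0104724
taper = 95 mm * 0.0104724 = 0.9949 mm

Final answer: 0.9949 mm


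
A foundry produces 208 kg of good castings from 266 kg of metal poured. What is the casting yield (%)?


Formula: Casting Yield = (W_good / W_total) * 100
Yield = (208 kg / 266 kg) * 100 = 78.1955%

Final answer: 78.1955%


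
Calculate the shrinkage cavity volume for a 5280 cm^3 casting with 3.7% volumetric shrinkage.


Formula: V_shrink = V_casting * shrinkage_pct / 100
V_shrink = 5280 cm^3 * 3.7 / 100 = 195.3600 cm^3


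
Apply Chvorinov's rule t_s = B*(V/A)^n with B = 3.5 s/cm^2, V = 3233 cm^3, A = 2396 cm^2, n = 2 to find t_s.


Formula: t_s = B * (V/A)^n  (Chvorinov's rule, n=2)
Modulus M = V/A = 3233/2396 = 1.349332 cm
M^2 = 1.349332^2 = 1.820697 cm^2
t_s = 3.5 * 1.820697 = 6.3724 s


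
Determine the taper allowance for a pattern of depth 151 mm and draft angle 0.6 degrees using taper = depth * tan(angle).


Formula: taper = depth * tan(draft_angle)
tan(0.6 deg) = 0.0104724
taper = 151 mm * 0.0104724 = 1.5813 mm

Final answer: 1.5813 mm


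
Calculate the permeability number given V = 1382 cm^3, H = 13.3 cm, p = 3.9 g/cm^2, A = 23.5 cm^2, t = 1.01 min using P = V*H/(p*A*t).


Formula: Permeability Number P = (V * H) / (p * A * t)
Numerator: V * H = 1382 * 13.3 = 18380.6
Denominator: p * A * t = 3.9 * 23.5 * 1.01 = 92.5665
P = 18380.6 / 92.5665 = 198.5664

Answer: 198.5664


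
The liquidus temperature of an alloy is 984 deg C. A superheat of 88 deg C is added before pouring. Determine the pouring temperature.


Formula: T_pour = T_melt + Superheat
T_pour = 984 + 88 = 1072 deg C


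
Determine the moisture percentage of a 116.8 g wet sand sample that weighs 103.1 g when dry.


Formula: MC = (W_wet - W_dry) / W_wet * 100
Water mass = 116.8 - 103.1 = 13.7 g
MC = 13.7 / 116.8 * 100 = 11.7295%


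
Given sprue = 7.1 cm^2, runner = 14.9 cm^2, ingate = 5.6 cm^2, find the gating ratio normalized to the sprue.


Sprue:Runner:Ingate = 1 : 14.9/7.1 : 5.6/7.1 = 1:2.10:0.79


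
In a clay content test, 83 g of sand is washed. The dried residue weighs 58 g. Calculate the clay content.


Formula: Clay% = (W_total - W_washed) / W_total * 100
Clay mass = 83 - 58 = 25 g
Clay% = 25 / 83 * 100 = 30.1205%

30.1205%


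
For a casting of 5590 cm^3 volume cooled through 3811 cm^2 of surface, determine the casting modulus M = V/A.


Formula: Casting Modulus M = V / A
M = 5590 cm^3 / 3811 cm^2 = 1.4668 cm


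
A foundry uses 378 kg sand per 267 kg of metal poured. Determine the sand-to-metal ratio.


Formula: Sand-to-Metal Ratio = W_sand / W_metal
Ratio = 378 kg / 267 kg = 1.4157


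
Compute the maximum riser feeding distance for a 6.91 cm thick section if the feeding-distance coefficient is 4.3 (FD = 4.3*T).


Formula: FD = 4.3 * T  (riser feeding-distance rule)
FD = 4.3 * 6.91 cm = 29.7130 cm

Final answer: 29.7130 cm


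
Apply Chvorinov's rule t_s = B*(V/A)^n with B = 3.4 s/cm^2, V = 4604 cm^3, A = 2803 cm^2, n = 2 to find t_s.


Formula: t_s = B * (V/A)^n  (Chvorinov's rule, n=2)
Modulus M = V/A = 4604/2803 = 1.642526 cm
M^2 = 1.642526^2 = 2.697892 cm^2
t_s = 3.4 * 2.697892 = 9.1728 s

Answer: 9.1728 s


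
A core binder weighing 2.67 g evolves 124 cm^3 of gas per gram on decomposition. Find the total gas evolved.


Formula: V_gas = W_binder * gas_evolution_rate
V = 2.67 g * 124 cm^3/g = 331.0800 cm^3

Final answer: 331.0800 cm^3


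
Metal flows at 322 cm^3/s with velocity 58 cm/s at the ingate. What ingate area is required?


Formula: A_ingate = Q / v  (continuity equation)
A = 322 cm^3/s / 58 cm/s = 5.5517 cm^2

Final answer: 5.5517 cm^2


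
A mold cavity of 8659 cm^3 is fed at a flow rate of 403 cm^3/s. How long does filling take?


Formula: t_fill = V_mold / Q_flow
t = 8659 cm^3 / 403 cm^3/s = 21.4864 s

Answer: 21.4864 s


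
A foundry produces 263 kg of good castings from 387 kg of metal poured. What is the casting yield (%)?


Formula: Casting Yield = (W_good / W_total) * 100
Yield = (263 kg / 387 kg) * 100 = 67.9587%

Final answer: 67.9587%


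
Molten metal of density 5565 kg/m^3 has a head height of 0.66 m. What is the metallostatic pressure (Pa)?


Formula: P = rho * g * h
rho * g = 5565 * 9.81 = 54592.65 N/m^3
P = 54592.65 * 0.66 = 36031.1490 Pa


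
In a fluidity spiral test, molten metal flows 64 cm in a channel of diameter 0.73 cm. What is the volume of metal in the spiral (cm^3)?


Formula: V = pi * (d/2)^2 * L  (cylinder volume)
Radius = 0.73/2 = 0.365 cm
V = pi * 0.365^2 * 64 = 26.7865 cm^3

Final answer: 26.7865 cm^3


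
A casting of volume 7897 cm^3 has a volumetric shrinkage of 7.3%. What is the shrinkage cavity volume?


Formula: V_shrink = V_casting * shrinkage_pct / 100
V_shrink = 7897 cm^3 * 7.3 / 100 = 576.4810 cm^3

Final answer: 576.4810 cm^3


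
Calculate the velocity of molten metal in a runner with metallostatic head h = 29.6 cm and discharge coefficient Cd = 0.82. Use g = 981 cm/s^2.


Formula: v = Cd * sqrt(2 * g * h)  (Torricelli with discharge coefficient)
2*g*h = 2 * 981 * 29.6 = 58075.2 cm^2/s^2
sqrt(58075.2) = 240.98797 cm/s
v = 0.82 * 240.98797 = 197.6101 cm/s


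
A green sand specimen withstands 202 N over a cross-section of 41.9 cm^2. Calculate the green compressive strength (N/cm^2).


Formula: Compressive Strength = Force / Area
Strength = 202 N / 41.9 cm^2 = 4.8210 N/cm^2

4.8210 N/cm^2


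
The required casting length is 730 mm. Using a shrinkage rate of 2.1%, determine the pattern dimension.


Formula: L_pattern = L_casting * (1 + shrinkage_rate/100)
Shrinkage factor = 1 + 2.1/100 = 1.021
L_pattern = 730 mm * 1.021 = 745.3300 mm

745.3300 mm


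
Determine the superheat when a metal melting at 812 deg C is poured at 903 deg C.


Formula: Superheat = T_pour - T_melt
Superheat = 903 - 812 = 91 deg C


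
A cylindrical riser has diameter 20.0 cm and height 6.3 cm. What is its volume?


Formula: V = pi * (D/2)^2 * H  (cylinder volume)
Radius = D/2 = 20.0/2 = 10.0 cm
V = pi * 10.0^2 * 6.3 = 1979.2034 cm^3

Answer: 1979.2034 cm^3


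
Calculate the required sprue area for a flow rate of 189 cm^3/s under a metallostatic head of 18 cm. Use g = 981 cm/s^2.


Formula: v = sqrt(2*g*h), A = Q/v
Velocity: v = sqrt(2 * 981 * 18) = sqrt(35316) = 187.9255 cm/s
Sprue area: A = Q / v = 189 / 187.9255 = 1.0057 cm^2

1.0057 cm^2


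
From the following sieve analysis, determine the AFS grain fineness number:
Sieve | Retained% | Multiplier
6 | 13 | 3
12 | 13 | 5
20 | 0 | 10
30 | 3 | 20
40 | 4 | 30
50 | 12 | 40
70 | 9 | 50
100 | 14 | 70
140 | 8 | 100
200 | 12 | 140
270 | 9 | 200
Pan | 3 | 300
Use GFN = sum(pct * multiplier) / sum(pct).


Formula: GFN = sum(pct * multiplier) / sum(pct)
sum(pct * multiplier) = 7374
sum(pct) = 100
GFN = 7374 / 100 = 73.74

73.74


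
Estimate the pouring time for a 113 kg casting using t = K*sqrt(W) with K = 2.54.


Formula: t = K * sqrt(W)
sqrt(W) = sqrt(113) = 10.63015
t = 2.54 * 10.63015 = 27.0006 s

Answer: 27.0006 s


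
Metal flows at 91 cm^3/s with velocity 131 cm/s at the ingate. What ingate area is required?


Formula: A_ingate = Q / v  (continuity equation)
A = 91 cm^3/s / 131 cm/s = 0.6947 cm^2


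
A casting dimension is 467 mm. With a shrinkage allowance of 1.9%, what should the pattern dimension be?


Formula: L_pattern = L_casting * (1 + shrinkage_rate/100)
Shrinkage factor = 1 + 1.9/100 = 1.019
L_pattern = 467 mm * 1.019 = 475.8730 mm

Answer: 475.8730 mm


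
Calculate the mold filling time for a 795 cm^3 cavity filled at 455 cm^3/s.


Formula: t_fill = V_mold / Q_flow
t = 795 cm^3 / 455 cm^3/s = 1.7473 s

Final answer: 1.7473 s


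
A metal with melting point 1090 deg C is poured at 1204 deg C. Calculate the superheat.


Formula: Superheat = T_pour - T_melt
Superheat = 1204 - 1090 = 114 deg C


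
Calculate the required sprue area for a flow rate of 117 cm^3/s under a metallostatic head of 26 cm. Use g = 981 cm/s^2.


Formula: v = sqrt(2*g*h), A = Q/v
Velocity: v = sqrt(2 * 981 * 26) = sqrt(51012) = 225.8584 cm/s
Sprue area: A = Q / v = 117 / 225.8584 = 0.5180 cm^2

Answer: 0.5180 cm^2


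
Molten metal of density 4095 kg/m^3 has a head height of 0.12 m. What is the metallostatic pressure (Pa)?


Formula: P = rho * g * h
rho * g = 4095 * 9.81 = 40171.95 N/m^3
P = 40171.95 * 0.12 = 4820.6340 Pa

4820.6340 Pa


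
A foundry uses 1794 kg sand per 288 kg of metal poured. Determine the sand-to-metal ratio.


Formula: Sand-to-Metal Ratio = W_sand / W_metal
Ratio = 1794 kg / 288 kg = 6.2292

Final answer: 6.2292


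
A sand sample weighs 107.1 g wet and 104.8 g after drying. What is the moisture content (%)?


Formula: MC = (W_wet - W_dry) / W_wet * 100
Water mass = 107.1 - 104.8 = 2.3 g
MC = 2.3 / 107.1 * 100 = 2.1475%

Answer: 2.1475%


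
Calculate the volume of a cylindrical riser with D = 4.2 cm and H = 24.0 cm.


Formula: V = pi * (D/2)^2 * H  (cylinder volume)
Radius = D/2 = 4.2/2 = 2.1 cm
V = pi * 2.1^2 * 24.0 = 332.5062 cm^3

Answer: 332.5062 cm^3


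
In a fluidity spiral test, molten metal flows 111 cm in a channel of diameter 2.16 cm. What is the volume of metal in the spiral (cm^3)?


Formula: V = pi * (d/2)^2 * L  (cylinder volume)
Radius = 2.16/2 = 1.08 cm
V = pi * 1.08^2 * 111 = 406.7433 cm^3

Answer: 406.7433 cm^3


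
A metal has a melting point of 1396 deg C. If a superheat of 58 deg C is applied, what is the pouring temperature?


Formula: T_pour = T_melt + Superheat
T_pour = 1396 + 58 = 1454 deg C

1454 deg C


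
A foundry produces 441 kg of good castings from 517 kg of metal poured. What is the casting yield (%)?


Formula: Casting Yield = (W_good / W_total) * 100
Yield = (441 kg / 517 kg) * 100 = 85.2998%


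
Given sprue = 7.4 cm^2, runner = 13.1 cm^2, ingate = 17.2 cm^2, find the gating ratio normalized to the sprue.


Sprue:Runner:Ingate = 1 : 13.1/7.4 : 17.2/7.4 = 1:1.77:2.32

1:1.77:2.32


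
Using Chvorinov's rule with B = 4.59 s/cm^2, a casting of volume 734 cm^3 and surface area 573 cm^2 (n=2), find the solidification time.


Formula: t_s = B * (V/A)^n  (Chvorinov's rule, n=2)
Modulus M = V/A = 734/573 = 1.280977 cm
M^2 = 1.280977^2 = 1.640902 cm^2
t_s = 4.59 * 1.640902 = 7.5317 s

7.5317 s


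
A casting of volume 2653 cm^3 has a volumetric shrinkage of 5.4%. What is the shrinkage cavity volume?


Formula: V_shrink = V_casting * shrinkage_pct / 100
V_shrink = 2653 cm^3 * 5.4 / 100 = 143.2620 cm^3

Final answer: 143.2620 cm^3


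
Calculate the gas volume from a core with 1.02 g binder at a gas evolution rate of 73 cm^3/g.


Formula: V_gas = W_binder * gas_evolution_rate
V = 1.02 g * 73 cm^3/g = 74.4600 cm^3

Answer: 74.4600 cm^3


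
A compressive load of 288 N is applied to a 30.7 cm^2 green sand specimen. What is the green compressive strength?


Formula: Compressive Strength = Force / Area
Strength = 288 N / 30.7 cm^2 = 9.3811 N/cm^2

9.3811 N/cm^2


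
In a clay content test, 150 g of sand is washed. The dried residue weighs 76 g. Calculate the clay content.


Formula: Clay% = (W_total - W_washed) / W_total * 100
Clay mass = 150 - 76 = 74 g
Clay% = 74 / 150 * 100 = 49.3333%


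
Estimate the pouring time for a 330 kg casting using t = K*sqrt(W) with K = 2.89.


Formula: t = K * sqrt(W)
sqrt(W) = sqrt(330) = 18.16590
t = 2.89 * 18.16590 = 52.4995 s

52.4995 s


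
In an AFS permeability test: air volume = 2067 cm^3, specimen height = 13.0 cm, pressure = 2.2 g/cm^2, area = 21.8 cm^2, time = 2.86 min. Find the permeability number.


Formula: Permeability Number P = (V * H) / (p * A * t)
Numerator: V * H = 2067 * 13.0 = 26871.0
Denominator: p * A * t = 2.2 * 21.8 * 2.86 = 137.1656
P = 26871.0 / 137.1656 = 195.9019


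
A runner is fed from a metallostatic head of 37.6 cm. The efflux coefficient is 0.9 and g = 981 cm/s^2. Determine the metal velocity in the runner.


Formula: v = Cd * sqrt(2 * g * h)  (Torricelli with discharge coefficient)
2*g*h = 2 * 981 * 37.6 = 73771.2 cm^2/s^2
sqrt(73771.2) = 271.60854 cm/s
v = 0.9 * 271.60854 = 244.4477 cm/s

244.4477 cm/s


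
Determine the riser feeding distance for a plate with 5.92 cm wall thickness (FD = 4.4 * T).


Formula: FD = 4.4 * T  (riser feeding-distance rule)
FD = 4.4 * 5.92 cm = 26.0480 cm

Answer: 26.0480 cm


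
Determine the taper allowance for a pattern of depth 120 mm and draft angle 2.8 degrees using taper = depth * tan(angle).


Formula: taper = depth * tan(draft_angle)
tan(2.8 deg) = 0.0489082
taper = 120 mm * 0.0489082 = 5.8690 mm

Answer: 5.8690 mm


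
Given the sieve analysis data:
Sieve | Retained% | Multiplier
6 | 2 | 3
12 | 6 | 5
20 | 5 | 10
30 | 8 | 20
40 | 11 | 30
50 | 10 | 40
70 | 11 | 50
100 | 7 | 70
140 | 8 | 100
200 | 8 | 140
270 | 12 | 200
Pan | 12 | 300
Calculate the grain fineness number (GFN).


Formula: GFN = sum(pct * multiplier) / sum(pct)
sum(pct * multiplier) = 9936
sum(pct) = 100
GFN = 9936 / 100 = 99.36

Final answer: 99.36


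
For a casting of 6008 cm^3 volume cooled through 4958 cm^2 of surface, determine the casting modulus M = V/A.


Formula: Casting Modulus M = V / A
M = 6008 cm^3 / 4958 cm^2 = 1.2118 cm


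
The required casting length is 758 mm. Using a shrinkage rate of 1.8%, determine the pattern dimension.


Formula: L_pattern = L_casting * (1 + shrinkage_rate/100)
Shrinkage factor = 1 + 1.8/100 = 1.018
L_pattern = 758 mm * 1.018 = 771.6440 mm

771.6440 mm


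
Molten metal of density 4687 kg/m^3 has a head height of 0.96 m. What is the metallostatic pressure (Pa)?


Formula: P = rho * g * h
rho * g = 4687 * 9.81 = 45979.47 N/m^3
P = 45979.47 * 0.96 = 44140.2912 Pa

Final answer: 44140.2912 Pa


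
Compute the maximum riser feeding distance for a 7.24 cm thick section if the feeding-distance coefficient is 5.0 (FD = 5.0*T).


Formula: FD = 5.0 * T  (riser feeding-distance rule)
FD = 5.0 * 7.24 cm = 36.2000 cm

Answer: 36.2000 cm


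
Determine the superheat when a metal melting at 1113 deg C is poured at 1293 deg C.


Formula: Superheat = T_pour - T_melt
Superheat = 1293 - 1113 = 180 deg C

180 deg C


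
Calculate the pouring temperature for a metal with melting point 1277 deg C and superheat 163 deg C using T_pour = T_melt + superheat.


Formula: T_pour = T_melt + Superheat
T_pour = 1277 + 163 = 1440 deg C

Answer: 1440 deg C


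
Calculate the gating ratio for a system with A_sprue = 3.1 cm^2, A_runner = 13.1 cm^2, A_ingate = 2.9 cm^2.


Sprue:Runner:Ingate = 1 : 13.1/3.1 : 2.9/3.1 = 1:4.23:0.94

Final answer: 1:4.23:0.94


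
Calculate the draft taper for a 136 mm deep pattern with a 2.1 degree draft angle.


Formula: taper = depth * tan(draft_angle)
tan(2.1 deg) = 0.0366683
taper = 136 mm * 0.0366683 = 4.9869 mm

Answer: 4.9869 mm


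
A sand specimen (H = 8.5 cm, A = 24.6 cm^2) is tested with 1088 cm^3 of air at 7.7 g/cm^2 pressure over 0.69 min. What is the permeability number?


Formula: Permeability Number P = (V * H) / (p * A * t)
Numerator: V * H = 1088 * 8.5 = 9248.0
Denominator: p * A * t = 7.7 * 24.6 * 0.69 = 130.6998
P = 9248.0 / 130.6998 = 70.7576

Answer: 70.7576


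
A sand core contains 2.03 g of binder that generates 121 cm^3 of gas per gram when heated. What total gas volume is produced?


Formula: V_gas = W_binder * gas_evolution_rate
V = 2.03 g * 121 cm^3/g = 245.6300 cm^3

Final answer: 245.6300 cm^3


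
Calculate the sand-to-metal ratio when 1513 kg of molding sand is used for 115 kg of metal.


Formula: Sand-to-Metal Ratio = W_sand / W_metal
Ratio = 1513 kg / 115 kg = 13.1565

13.1565


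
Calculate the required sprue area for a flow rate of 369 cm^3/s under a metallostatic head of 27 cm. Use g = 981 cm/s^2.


Formula: v = sqrt(2*g*h), A = Q/v
Velocity: v = sqrt(2 * 981 * 27) = sqrt(52974) = 230.1608 cm/s
Sprue area: A = Q / v = 369 / 230.1608 = 1.6032 cm^2

Final answer: 1.6032 cm^2


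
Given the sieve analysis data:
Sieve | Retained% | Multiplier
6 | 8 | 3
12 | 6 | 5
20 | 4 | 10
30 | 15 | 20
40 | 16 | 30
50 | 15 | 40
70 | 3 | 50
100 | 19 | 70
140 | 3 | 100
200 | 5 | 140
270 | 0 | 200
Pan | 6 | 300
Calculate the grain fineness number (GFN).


Formula: GFN = sum(pct * multiplier) / sum(pct)
sum(pct * multiplier) = 5754
sum(pct) = 100
GFN = 5754 / 100 = 57.54

57.54


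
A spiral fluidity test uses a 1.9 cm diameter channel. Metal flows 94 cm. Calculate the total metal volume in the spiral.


Formula: V = pi * (d/2)^2 * L  (cylinder volume)
Radius = 1.9/2 = 0.95 cm
V = pi * 0.95^2 * 94 = 266.5170 cm^3


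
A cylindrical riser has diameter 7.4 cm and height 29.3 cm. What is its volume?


Formula: V = pi * (D/2)^2 * H  (cylinder volume)
Radius = D/2 = 7.4/2 = 3.7 cm
V = pi * 3.7^2 * 29.3 = 1260.1462 cm^3

1260.1462 cm^3


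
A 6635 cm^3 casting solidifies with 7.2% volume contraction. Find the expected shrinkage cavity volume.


Formula: V_shrink = V_casting * shrinkage_pct / 100
V_shrink = 6635 cm^3 * 7.2 / 100 = 477.7200 cm^3


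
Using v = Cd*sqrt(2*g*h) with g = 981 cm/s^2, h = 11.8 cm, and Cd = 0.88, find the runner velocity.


Formula: v = Cd * sqrt(2 * g * h)  (Torricelli with discharge coefficient)
2*g*h = 2 * 981 * 11.8 = 23151.6 cm^2/s^2
sqrt(23151.6) = 152.15650 cm/s
v = 0.88 * 152.15650 = 133.8977 cm/s

Final answer: 133.8977 cm/s


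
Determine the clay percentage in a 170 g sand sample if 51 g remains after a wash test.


Formula: Clay% = (W_total - W_washed) / W_total * 100
Clay mass = 170 - 51 = 119 g
Clay% = 119 / 170 * 100 = 70.0000%

Answer: 70.0000%


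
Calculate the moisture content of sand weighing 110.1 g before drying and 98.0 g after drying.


Formula: MC = (W_wet - W_dry) / W_wet * 100
Water mass = 110.1 - 98.0 = 12.1 g
MC = 12.1 / 110.1 * 100 = 10.9900%

10.9900%


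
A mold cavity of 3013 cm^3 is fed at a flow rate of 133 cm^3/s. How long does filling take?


Formula: t_fill = V_mold / Q_flow
t = 3013 cm^3 / 133 cm^3/s = 22.6541 s

Final answer: 22.6541 s


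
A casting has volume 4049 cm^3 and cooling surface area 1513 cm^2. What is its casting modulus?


Formula: Casting Modulus M = V / A
M = 4049 cm^3 / 1513 cm^2 = 2.6761 cm


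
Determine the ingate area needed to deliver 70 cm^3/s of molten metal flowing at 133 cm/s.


Formula: A_ingate = Q / v  (continuity equation)
A = 70 cm^3/s / 133 cm/s = 0.5263 cm^2

0.5263 cm^2


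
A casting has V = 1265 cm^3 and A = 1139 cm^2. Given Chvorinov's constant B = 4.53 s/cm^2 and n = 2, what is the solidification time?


Formula: t_s = B * (V/A)^n  (Chvorinov's rule, n=2)
Modulus M = V/A = 1265/1139 = 1.110623 cm
M^2 = 1.110623^2 = 1.233483 cm^2
t_s = 4.53 * 1.233483 = 5.5877 s

5.5877 s


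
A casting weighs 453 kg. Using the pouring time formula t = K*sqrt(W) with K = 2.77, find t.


Formula: t = K * sqrt(W)
sqrt(W) = sqrt(453) = 21.28380
t = 2.77 * 21.28380 = 58.9561 s

58.9561 s


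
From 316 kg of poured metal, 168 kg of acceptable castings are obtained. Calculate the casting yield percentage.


Formula: Casting Yield = (W_good / W_total) * 100
Yield = (168 kg / 316 kg) * 100 = 53.1646%

53.1646%


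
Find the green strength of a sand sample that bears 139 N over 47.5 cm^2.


Formula: Compressive Strength = Force / Area
Strength = 139 N / 47.5 cm^2 = 2.9263 N/cm^2

2.9263 N/cm^2


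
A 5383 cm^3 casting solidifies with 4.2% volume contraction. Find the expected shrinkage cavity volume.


Formula: V_shrink = V_casting * shrinkage_pct / 100
V_shrink = 5383 cm^3 * 4.2 / 100 = 226.0860 cm^3

226.0860 cm^3


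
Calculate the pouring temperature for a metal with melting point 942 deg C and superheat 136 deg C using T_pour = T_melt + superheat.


Formula: T_pour = T_melt + Superheat
T_pour = 942 + 136 = 1078 deg C

Answer: 1078 deg C


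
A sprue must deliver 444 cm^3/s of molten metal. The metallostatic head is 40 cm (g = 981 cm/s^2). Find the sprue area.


Formula: v = sqrt(2*g*h), A = Q/v
Velocity: v = sqrt(2 * 981 * 40) = sqrt(78480) = 280.1428 cm/s
Sprue area: A = Q / v = 444 / 280.1428 = 1.5849 cm^2


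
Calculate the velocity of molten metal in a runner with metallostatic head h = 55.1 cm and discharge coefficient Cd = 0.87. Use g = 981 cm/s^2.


Formula: v = Cd * sqrt(2 * g * h)  (Torricelli with discharge coefficient)
2*g*h = 2 * 981 * 55.1 = 108106.2 cm^2/s^2
sqrt(108106.2) = 328.79507 cm/s
v = 0.87 * 328.79507 = 286.0517 cm/s


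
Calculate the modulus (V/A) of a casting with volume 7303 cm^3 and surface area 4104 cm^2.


Formula: Casting Modulus M = V / A
M = 7303 cm^3 / 4104 cm^2 = 1.7795 cm

Final answer: 1.7795 cm


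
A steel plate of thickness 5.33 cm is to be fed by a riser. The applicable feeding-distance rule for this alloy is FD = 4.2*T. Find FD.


Formula: FD = 4.2 * T  (riser feeding-distance rule)
FD = 4.2 * 5.33 cm = 22.3860 cm

Final answer: 22.3860 cm


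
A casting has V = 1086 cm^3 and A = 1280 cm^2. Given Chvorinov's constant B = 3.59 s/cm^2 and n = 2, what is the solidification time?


Formula: t_s = B * (V/A)^n  (Chvorinov's rule, n=2)
Modulus M = V/A = 1086/1280 = 0.848437 cm
M^2 = 0.848437^2 = 0.719845 cm^2
t_s = 3.59 * 0.719845 = 2.5842 s


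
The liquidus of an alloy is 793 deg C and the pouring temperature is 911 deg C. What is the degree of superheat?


Formula: Superheat = T_pour - T_melt
Superheat = 911 - 793 = 118 deg C


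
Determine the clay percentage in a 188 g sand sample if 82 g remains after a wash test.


Formula: Clay% = (W_total - W_washed) / W_total * 100
Clay mass = 188 - 82 = 106 g
Clay% = 106 / 188 * 100 = 56.3830%


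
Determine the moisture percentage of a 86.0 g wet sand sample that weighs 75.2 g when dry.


Formula: MC = (W_wet - W_dry) / W_wet * 100
Water mass = 86.0 - 75.2 = 10.8 g
MC = 10.8 / 86.0 * 100 = 12.5581%

Final answer: 12.5581%


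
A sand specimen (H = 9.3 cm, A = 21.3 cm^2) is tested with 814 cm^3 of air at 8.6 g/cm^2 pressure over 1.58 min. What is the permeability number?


Formula: Permeability Number P = (V * H) / (p * A * t)
Numerator: V * H = 814 * 9.3 = 7570.2
Denominator: p * A * t = 8.6 * 21.3 * 1.58 = 289.4244
P = 7570.2 / 289.4244 = 26.1561

26.1561


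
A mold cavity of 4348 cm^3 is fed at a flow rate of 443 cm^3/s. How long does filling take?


Formula: t_fill = V_mold / Q_flow
t = 4348 cm^3 / 443 cm^3/s = 9.8149 s


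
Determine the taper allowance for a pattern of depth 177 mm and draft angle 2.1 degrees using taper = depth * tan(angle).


Formula: taper = depth * tan(draft_angle)
tan(2.1 deg) = 0.0366683
taper = 177 mm * 0.0366683 = 6.4903 mm

6.4903 mm


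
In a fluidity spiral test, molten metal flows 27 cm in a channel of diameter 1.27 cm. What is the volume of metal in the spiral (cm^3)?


Formula: V = pi * (d/2)^2 * L  (cylinder volume)
Radius = 1.27/2 = 0.635 cm
V = pi * 0.635^2 * 27 = 34.2028 cm^3

Answer: 34.2028 cm^3


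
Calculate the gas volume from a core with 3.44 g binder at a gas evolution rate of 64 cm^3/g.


Formula: V_gas = W_binder * gas_evolution_rate
V = 3.44 g * 64 cm^3/g = 220.1600 cm^3

Answer: 220.1600 cm^3


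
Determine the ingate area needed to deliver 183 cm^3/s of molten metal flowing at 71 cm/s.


Formula: A_ingate = Q / v  (continuity equation)
A = 183 cm^3/s / 71 cm/s = 2.5775 cm^2

Answer: 2.5775 cm^2


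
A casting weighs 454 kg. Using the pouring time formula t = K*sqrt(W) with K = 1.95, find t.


Formula: t = K * sqrt(W)
sqrt(W) = sqrt(454) = 21.30728
t = 1.95 * 21.30728 = 41.5492 s


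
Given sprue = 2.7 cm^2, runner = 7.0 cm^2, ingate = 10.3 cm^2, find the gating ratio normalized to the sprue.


Sprue:Runner:Ingate = 1 : 7.0/2.7 : 10.3/2.7 = 1:2.59:3.81


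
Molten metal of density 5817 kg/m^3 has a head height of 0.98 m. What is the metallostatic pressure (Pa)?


Formula: P = rho * g * h
rho * g = 5817 * 9.81 = 57064.77 N/m^3
P = 57064.77 * 0.98 = 55923.4746 Pa

55923.4746 Pa


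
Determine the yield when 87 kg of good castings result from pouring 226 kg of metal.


Formula: Casting Yield = (W_good / W_total) * 100
Yield = (87 kg / 226 kg) * 100 = 38.4956%

Final answer: 38.4956%


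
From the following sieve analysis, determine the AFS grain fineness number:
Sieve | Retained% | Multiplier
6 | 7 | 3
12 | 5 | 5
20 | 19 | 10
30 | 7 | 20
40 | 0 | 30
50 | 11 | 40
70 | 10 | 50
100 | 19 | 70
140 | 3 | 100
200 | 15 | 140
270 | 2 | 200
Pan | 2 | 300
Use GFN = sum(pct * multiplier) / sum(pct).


Formula: GFN = sum(pct * multiplier) / sum(pct)
sum(pct * multiplier) = 6046
sum(pct) = 100
GFN = 6046 / 100 = 60.46


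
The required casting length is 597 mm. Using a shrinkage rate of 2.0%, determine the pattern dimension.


Formula: L_pattern = L_casting * (1 + shrinkage_rate/100)
Shrinkage factor = 1 + 2.0/100 = 1.02
L_pattern = 597 mm * 1.02 = 608.9400 mm

608.9400 mm


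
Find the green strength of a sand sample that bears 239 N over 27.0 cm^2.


Formula: Compressive Strength = Force / Area
Strength = 239 N / 27.0 cm^2 = 8.8519 N/cm^2

8.8519 N/cm^2


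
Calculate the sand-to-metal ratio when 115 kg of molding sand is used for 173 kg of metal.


Formula: Sand-to-Metal Ratio = W_sand / W_metal
Ratio = 115 kg / 173 kg = 0.6647

Final answer: 0.6647


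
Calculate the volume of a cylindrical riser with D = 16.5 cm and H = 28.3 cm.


Formula: V = pi * (D/2)^2 * H  (cylinder volume)
Radius = D/2 = 16.5/2 = 8.25 cm
V = pi * 8.25^2 * 28.3 = 6051.2376 cm^3

Answer: 6051.2376 cm^3


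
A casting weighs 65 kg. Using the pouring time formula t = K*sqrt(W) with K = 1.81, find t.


Formula: t = K * sqrt(W)
sqrt(W) = sqrt(65) = 8.06226
t = 1.81 * 8.06226 = 14.5927 s

Answer: 14.5927 s


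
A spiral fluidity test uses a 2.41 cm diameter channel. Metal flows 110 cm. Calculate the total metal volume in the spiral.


Formula: V = pi * (d/2)^2 * L  (cylinder volume)
Radius = 2.41/2 = 1.205 cm
V = pi * 1.205^2 * 110 = 501.7838 cm^3


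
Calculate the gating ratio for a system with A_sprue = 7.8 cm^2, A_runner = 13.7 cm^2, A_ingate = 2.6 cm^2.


Sprue:Runner:Ingate = 1 : 13.7/7.8 : 2.6/7.8 = 1:1.76:0.33

Final answer: 1:1.76:0.33


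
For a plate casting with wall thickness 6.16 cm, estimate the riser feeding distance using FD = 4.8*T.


Formula: FD = 4.8 * T  (riser feeding-distance rule)
FD = 4.8 * 6.16 cm = 29.5680 cm

Final answer: 29.5680 cm


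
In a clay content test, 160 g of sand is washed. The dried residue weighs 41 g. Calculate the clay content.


Formula: Clay% = (W_total - W_washed) / W_total * 100
Clay mass = 160 - 41 = 119 g
Clay% = 119 / 160 * 100 = 74.3750%

Final answer: 74.3750%


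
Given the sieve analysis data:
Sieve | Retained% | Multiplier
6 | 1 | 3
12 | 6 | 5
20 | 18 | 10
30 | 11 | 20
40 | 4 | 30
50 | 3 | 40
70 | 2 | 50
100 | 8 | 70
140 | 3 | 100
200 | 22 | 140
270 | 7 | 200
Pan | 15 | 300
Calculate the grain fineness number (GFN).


Formula: GFN = sum(pct * multiplier) / sum(pct)
sum(pct * multiplier) = 10613
sum(pct) = 100
GFN = 10613 / 100 = 106.13


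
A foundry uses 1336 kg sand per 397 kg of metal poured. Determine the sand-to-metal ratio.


Formula: Sand-to-Metal Ratio = W_sand / W_metal
Ratio = 1336 kg / 397 kg = 3.3652

3.3652


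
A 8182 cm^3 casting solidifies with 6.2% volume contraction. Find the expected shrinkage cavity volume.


Formula: V_shrink = V_casting * shrinkage_pct / 100
V_shrink = 8182 cm^3 * 6.2 / 100 = 507.2840 cm^3

507.2840 cm^3


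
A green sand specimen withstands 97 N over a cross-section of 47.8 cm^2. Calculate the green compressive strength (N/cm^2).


Formula: Compressive Strength = Force / Area
Strength = 97 N / 47.8 cm^2 = 2.0293 N/cm^2

Final answer: 2.0293 N/cm^2


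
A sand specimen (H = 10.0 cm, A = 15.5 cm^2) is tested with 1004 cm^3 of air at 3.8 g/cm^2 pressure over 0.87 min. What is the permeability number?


Formula: Permeability Number P = (V * H) / (p * A * t)
Numerator: V * H = 1004 * 10.0 = 10040.0
Denominator: p * A * t = 3.8 * 15.5 * 0.87 = 51.243
P = 10040.0 / 51.243 = 195.9292

195.9292
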